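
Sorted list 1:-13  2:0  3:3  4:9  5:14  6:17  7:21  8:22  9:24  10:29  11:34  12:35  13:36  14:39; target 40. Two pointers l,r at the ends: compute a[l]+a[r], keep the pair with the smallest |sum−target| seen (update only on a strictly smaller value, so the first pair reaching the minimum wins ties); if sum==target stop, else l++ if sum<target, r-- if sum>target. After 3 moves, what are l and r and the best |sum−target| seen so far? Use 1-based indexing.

[1,14] -13+39=26 d=14 * → l++
[2,14] 0+39=39 d=1 * → l++
[3,14] 3+39=42 d=2 → r--

l=3, r=13, best |Δ|=1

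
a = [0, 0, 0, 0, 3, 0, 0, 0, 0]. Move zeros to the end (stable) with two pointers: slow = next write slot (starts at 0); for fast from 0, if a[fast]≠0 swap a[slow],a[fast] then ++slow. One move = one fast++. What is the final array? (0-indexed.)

[3, 0, 0, 0, 0, 0, 0, 0, 0]

slow=0 fast=0: a[fast]=0, fast++
slow=0 fast=1: a[fast]=0, fast++
slow=0 fast=2: a[fast]=0, fast++
slow=0 fast=3: a[fast]=0, fast++
slow=0 fast=4: a[fast]=3≠0 swap→a[0]=3, slow++,fast++
slow=1 fast=5: a[fast]=0, fast++
slow=1 fast=6: a[fast]=0, fast++
slow=1 fast=7: a[fast]=0, fast++
slow=1 fast=8: a[fast]=0, fast++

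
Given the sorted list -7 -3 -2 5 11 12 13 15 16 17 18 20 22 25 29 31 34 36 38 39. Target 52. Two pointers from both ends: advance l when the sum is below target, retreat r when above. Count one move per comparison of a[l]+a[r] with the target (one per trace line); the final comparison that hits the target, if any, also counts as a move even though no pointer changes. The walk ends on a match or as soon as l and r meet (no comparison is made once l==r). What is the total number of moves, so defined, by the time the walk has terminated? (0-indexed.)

[0,19] -7+39=32 <52 → l++
[1,19] -3+39=36 <52 → l++
[2,19] -2+39=37 <52 → l++
[3,19] 5+39=44 <52 → l++
[4,19] 11+39=50 <52 → l++
[5,19] 12+39=51 <52 → l++
[6,19] 13+39=52 → found

7 moves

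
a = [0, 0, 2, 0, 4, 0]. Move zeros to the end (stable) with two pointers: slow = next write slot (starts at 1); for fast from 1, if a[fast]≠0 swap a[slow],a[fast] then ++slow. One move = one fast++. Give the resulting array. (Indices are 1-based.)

[2, 4, 0, 0, 0, 0]

(s=1,f=1) a[fast]=0 → fast++
(s=1,f=2) a[fast]=0 → fast++
(s=1,f=3) a[fast]=2≠0 swap→a[1]=2 → slow++,fast++
(s=2,f=4) a[fast]=0 → fast++
(s=2,f=5) a[fast]=4≠0 swap→a[2]=4 → slow++,fast++
(s=3,f=6) a[fast]=0 → fast++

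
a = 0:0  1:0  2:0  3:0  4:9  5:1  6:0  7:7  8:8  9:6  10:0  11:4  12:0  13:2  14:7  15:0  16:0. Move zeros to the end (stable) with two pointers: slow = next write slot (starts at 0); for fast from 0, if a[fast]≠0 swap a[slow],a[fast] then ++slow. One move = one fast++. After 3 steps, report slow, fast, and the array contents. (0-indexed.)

slow=0, fast=3, a=[0, 0, 0, 0, 9, 1, 0, 7, 8, 6, 0, 4, 0, 2, 7, 0, 0]

(s=0,f=0) a[fast]=0 → fast++
(s=0,f=1) a[fast]=0 → fast++
(s=0,f=2) a[fast]=0 → fast++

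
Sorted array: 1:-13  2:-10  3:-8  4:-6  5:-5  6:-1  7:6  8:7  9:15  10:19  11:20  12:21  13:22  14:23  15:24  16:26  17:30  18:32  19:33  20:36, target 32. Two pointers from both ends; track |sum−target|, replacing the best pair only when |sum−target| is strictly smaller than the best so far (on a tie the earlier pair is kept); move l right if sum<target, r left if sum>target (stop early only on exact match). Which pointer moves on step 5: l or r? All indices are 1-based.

l

l=1 r=20: -13+36=23 d=9 *, l++
l=2 r=20: -10+36=26 d=6 *, l++
l=3 r=20: -8+36=28 d=4 *, l++
l=4 r=20: -6+36=30 d=2 *, l++
l=5 r=20: -5+36=31 d=1 *, l++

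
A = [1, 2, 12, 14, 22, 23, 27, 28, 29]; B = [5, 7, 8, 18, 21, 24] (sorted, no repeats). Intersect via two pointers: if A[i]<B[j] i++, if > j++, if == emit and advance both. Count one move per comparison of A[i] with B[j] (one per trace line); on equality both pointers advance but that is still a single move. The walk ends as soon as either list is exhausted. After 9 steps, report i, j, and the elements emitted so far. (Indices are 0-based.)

i=0 j=0: 1<5, i++
i=1 j=0: 2<5, i++
i=2 j=0: 12>5, j++
i=2 j=1: 12>7, j++
i=2 j=2: 12>8, j++
i=2 j=3: 12<18, i++
i=3 j=3: 14<18, i++
i=4 j=3: 22>18, j++
i=4 j=4: 22>21, j++

i=4, j=5, emitted=[]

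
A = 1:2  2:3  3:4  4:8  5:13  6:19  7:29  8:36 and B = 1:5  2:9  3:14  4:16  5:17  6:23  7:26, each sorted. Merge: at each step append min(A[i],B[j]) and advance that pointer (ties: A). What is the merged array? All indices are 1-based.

i=1 j=1: A[i]=2<=B[j]=5 take 2, i++
i=2 j=1: A[i]=3<=B[j]=5 take 3, i++
i=3 j=1: A[i]=4<=B[j]=5 take 4, i++
i=4 j=1: A[i]=8>B[j]=5 take 5, j++
i=4 j=2: A[i]=8<=B[j]=9 take 8, i++
i=5 j=2: A[i]=13>B[j]=9 take 9, j++
i=5 j=3: A[i]=13<=B[j]=14 take 13, i++
i=6 j=3: A[i]=19>B[j]=14 take 14, j++
i=6 j=4: A[i]=19>B[j]=16 take 16, j++
i=6 j=5: A[i]=19>B[j]=17 take 17, j++
i=6 j=6: A[i]=19<=B[j]=23 take 19, i++
i=7 j=6: A[i]=29>B[j]=23 take 23, j++
i=7 j=7: A[i]=29>B[j]=26 take 26, j++
i=7 j=8: B done, take A[i]=29, i++
i=8 j=8: B done, take A[i]=36, i++

[2, 3, 4, 5, 8, 9, 13, 14, 16, 17, 19, 23, 26, 29, 36]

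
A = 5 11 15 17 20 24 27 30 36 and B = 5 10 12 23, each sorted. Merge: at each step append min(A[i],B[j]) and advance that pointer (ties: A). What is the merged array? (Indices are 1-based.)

[5, 5, 10, 11, 12, 15, 17, 20, 23, 24, 27, 30, 36]

i=1 j=1: A[i]=5<=B[j]=5 take 5, i++
i=2 j=1: A[i]=11>B[j]=5 take 5, j++
i=2 j=2: A[i]=11>B[j]=10 take 10, j++
i=2 j=3: A[i]=11<=B[j]=12 take 11, i++
i=3 j=3: A[i]=15>B[j]=12 take 12, j++
i=3 j=4: A[i]=15<=B[j]=23 take 15, i++
i=4 j=4: A[i]=17<=B[j]=23 take 17, i++
i=5 j=4: A[i]=20<=B[j]=23 take 20, i++
i=6 j=4: A[i]=24>B[j]=23 take 23, j++
i=6 j=5: B done, take A[i]=24, i++
i=7 j=5: B done, take A[i]=27, i++
i=8 j=5: B done, take A[i]=30, i++
i=9 j=5: B done, take A[i]=36, i++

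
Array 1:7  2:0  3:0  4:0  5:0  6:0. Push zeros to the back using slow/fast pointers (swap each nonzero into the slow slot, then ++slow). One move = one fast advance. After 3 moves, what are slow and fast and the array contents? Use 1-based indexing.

(s=1,f=1) a[fast]=7≠0 swap→a[1]=7 → slow++,fast++
(s=2,f=2) a[fast]=0 → fast++
(s=2,f=3) a[fast]=0 → fast++

slow=2, fast=4, a=[7, 0, 0, 0, 0, 0]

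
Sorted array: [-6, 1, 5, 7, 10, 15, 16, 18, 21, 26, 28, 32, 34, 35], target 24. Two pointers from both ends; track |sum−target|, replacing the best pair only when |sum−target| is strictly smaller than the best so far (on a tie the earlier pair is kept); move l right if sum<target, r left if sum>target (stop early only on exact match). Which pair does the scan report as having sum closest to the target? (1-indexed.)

l=1 r=14: -6+35=29 d=5 *, r--
l=1 r=13: -6+34=28 d=4 *, r--
l=1 r=12: -6+32=26 d=2 *, r--
l=1 r=11: -6+28=22 d=2, l++
l=2 r=11: 1+28=29 d=5, r--
l=2 r=10: 1+26=27 d=3, r--
l=2 r=9: 1+21=22 d=2, l++
l=3 r=9: 5+21=26 d=2, r--
l=3 r=8: 5+18=23 d=1 *, l++
l=4 r=8: 7+18=25 d=1, r--
l=4 r=7: 7+16=23 d=1, l++
l=5 r=7: 10+16=26 d=2, r--
l=5 r=6: 10+15=25 d=1, r--

pair (5, 18) with sum 23 (|Δ|=1)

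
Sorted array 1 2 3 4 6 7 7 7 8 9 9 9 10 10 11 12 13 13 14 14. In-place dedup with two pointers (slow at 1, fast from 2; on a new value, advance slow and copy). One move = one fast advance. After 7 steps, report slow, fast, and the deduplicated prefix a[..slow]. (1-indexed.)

slow=6, fast=9, prefix=[1, 2, 3, 4, 6, 7]

(s=1,f=2) a[fast]=2≠a[slow]=1 write a[2]=2 → slow++,fast++
(s=2,f=3) a[fast]=3≠a[slow]=2 write a[3]=3 → slow++,fast++
(s=3,f=4) a[fast]=4≠a[slow]=3 write a[4]=4 → slow++,fast++
(s=4,f=5) a[fast]=6≠a[slow]=4 write a[5]=6 → slow++,fast++
(s=5,f=6) a[fast]=7≠a[slow]=6 write a[6]=7 → slow++,fast++
(s=6,f=7) a[fast]=7=a[slow] dup → fast++
(s=6,f=8) a[fast]=7=a[slow] dup → fast++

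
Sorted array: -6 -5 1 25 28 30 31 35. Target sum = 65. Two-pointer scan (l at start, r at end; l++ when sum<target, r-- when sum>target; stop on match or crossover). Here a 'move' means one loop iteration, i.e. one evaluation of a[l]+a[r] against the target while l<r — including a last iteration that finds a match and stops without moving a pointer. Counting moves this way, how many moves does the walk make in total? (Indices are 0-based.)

6 moves

l=0 r=7: -6+35=29 <65, l++
l=1 r=7: -5+35=30 <65, l++
l=2 r=7: 1+35=36 <65, l++
l=3 r=7: 25+35=60 <65, l++
l=4 r=7: 28+35=63 <65, l++
l=5 r=7: 30+35=65, found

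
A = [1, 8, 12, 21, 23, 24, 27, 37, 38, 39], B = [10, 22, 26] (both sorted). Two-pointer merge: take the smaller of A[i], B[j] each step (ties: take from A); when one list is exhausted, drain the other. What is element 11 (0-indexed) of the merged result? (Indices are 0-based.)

[i=0,j=0] A[i]=1<=B[j]=10 take 1 → i++
[i=1,j=0] A[i]=8<=B[j]=10 take 8 → i++
[i=2,j=0] A[i]=12>B[j]=10 take 10 → j++
[i=2,j=1] A[i]=12<=B[j]=22 take 12 → i++
[i=3,j=1] A[i]=21<=B[j]=22 take 21 → i++
[i=4,j=1] A[i]=23>B[j]=22 take 22 → j++
[i=4,j=2] A[i]=23<=B[j]=26 take 23 → i++
[i=5,j=2] A[i]=24<=B[j]=26 take 24 → i++
[i=6,j=2] A[i]=27>B[j]=26 take 26 → j++
[i=6,j=3] B done, take A[i]=27 → i++
[i=7,j=3] B done, take A[i]=37 → i++
[i=8,j=3] B done, take A[i]=38 → i++
[i=9,j=3] B done, take A[i]=39 → i++

merged[11] = 38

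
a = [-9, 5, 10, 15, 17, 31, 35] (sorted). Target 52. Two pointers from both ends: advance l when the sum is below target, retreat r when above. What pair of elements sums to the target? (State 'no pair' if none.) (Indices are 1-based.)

(17, 35)

[1,7] -9+35=26 <52 → l++
[2,7] 5+35=40 <52 → l++
[3,7] 10+35=45 <52 → l++
[4,7] 15+35=50 <52 → l++
[5,7] 17+35=52 → found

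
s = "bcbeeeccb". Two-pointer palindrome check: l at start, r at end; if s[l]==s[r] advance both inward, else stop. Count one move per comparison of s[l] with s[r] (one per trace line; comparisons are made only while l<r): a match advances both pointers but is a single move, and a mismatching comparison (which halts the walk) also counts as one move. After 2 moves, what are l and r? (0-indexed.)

[0,8] 'b'=='b' → l++,r--
[1,7] 'c'=='c' → l++,r--

l=2, r=6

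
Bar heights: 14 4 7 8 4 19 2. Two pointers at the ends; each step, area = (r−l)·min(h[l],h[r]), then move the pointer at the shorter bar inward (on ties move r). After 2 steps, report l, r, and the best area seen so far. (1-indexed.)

l=1 r=7: min(14,2)*6=12 best=12 *, r--
l=1 r=6: min(14,19)*5=70 best=70 *, l++

l=2, r=6, best area=70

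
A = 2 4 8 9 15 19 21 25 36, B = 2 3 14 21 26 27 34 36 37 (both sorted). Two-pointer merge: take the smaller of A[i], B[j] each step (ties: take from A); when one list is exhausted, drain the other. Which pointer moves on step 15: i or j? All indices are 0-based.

i=0 j=0: A[i]=2<=B[j]=2 take 2, i++
i=1 j=0: A[i]=4>B[j]=2 take 2, j++
i=1 j=1: A[i]=4>B[j]=3 take 3, j++
i=1 j=2: A[i]=4<=B[j]=14 take 4, i++
i=2 j=2: A[i]=8<=B[j]=14 take 8, i++
i=3 j=2: A[i]=9<=B[j]=14 take 9, i++
i=4 j=2: A[i]=15>B[j]=14 take 14, j++
i=4 j=3: A[i]=15<=B[j]=21 take 15, i++
i=5 j=3: A[i]=19<=B[j]=21 take 19, i++
i=6 j=3: A[i]=21<=B[j]=21 take 21, i++
i=7 j=3: A[i]=25>B[j]=21 take 21, j++
i=7 j=4: A[i]=25<=B[j]=26 take 25, i++
i=8 j=4: A[i]=36>B[j]=26 take 26, j++
i=8 j=5: A[i]=36>B[j]=27 take 27, j++
i=8 j=6: A[i]=36>B[j]=34 take 34, j++

j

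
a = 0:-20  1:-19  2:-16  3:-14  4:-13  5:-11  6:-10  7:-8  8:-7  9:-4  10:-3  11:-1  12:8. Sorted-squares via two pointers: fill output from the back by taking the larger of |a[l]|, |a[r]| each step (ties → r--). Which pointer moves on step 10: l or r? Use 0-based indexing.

[0,12] |-20|>|8| out[12]=400 → l++
[1,12] |-19|>|8| out[11]=361 → l++
[2,12] |-16|>|8| out[10]=256 → l++
[3,12] |-14|>|8| out[9]=196 → l++
[4,12] |-13|>|8| out[8]=169 → l++
[5,12] |-11|>|8| out[7]=121 → l++
[6,12] |-10|>|8| out[6]=100 → l++
[7,12] |-8|<=|8| out[5]=64 → r--
[7,11] |-8|>|-1| out[4]=64 → l++
[8,11] |-7|>|-1| out[3]=49 → l++

l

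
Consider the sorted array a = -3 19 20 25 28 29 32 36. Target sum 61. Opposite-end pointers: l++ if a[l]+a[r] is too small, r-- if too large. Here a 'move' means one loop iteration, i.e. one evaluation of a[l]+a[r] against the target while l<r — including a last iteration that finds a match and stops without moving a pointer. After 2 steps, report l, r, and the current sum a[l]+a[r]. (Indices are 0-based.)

[0,7] -3+36=33 <61 → l++
[1,7] 19+36=55 <61 → l++

l=2, r=7, sum=56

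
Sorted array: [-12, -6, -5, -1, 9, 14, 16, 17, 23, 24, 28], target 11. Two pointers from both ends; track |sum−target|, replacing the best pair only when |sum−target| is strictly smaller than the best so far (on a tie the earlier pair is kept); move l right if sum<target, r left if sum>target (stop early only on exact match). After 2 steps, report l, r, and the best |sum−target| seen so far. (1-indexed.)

l=1, r=9, best |Δ|=1

[1,11] -12+28=16 d=5 * → r--
[1,10] -12+24=12 d=1 * → r--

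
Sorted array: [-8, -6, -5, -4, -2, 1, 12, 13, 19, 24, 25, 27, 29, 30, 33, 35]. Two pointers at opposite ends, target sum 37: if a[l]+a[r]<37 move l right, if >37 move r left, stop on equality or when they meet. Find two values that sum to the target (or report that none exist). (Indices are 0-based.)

[0,15] -8+35=27 <37 → l++
[1,15] -6+35=29 <37 → l++
[2,15] -5+35=30 <37 → l++
[3,15] -4+35=31 <37 → l++
[4,15] -2+35=33 <37 → l++
[5,15] 1+35=36 <37 → l++
[6,15] 12+35=47 >37 → r--
[6,14] 12+33=45 >37 → r--
[6,13] 12+30=42 >37 → r--
[6,12] 12+29=41 >37 → r--
[6,11] 12+27=39 >37 → r--
[6,10] 12+25=37 → found

(12, 25)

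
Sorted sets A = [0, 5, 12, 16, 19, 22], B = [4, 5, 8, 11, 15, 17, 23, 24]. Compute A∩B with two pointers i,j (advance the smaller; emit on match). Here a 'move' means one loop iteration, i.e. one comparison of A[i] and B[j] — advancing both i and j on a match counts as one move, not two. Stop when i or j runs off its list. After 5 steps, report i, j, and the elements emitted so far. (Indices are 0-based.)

i=0 j=0: 0<4, i++
i=1 j=0: 5>4, j++
i=1 j=1: 5==5 emit, i++,j++
i=2 j=2: 12>8, j++
i=2 j=3: 12>11, j++

i=2, j=4, emitted=[5]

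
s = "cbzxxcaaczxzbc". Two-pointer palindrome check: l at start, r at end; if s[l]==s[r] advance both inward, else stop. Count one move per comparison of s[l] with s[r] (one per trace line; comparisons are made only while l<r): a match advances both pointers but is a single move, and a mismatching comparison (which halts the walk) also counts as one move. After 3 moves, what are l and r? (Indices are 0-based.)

[0,13] 'c'=='c' → l++,r--
[1,12] 'b'=='b' → l++,r--
[2,11] 'z'=='z' → l++,r--

l=3, r=10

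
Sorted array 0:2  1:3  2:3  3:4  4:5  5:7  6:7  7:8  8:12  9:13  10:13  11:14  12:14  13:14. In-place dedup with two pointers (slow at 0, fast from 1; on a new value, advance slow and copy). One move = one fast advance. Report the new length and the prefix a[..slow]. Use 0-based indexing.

(s=0,f=1) a[fast]=3≠a[slow]=2 write a[1]=3 → slow++,fast++
(s=1,f=2) a[fast]=3=a[slow] dup → fast++
(s=1,f=3) a[fast]=4≠a[slow]=3 write a[2]=4 → slow++,fast++
(s=2,f=4) a[fast]=5≠a[slow]=4 write a[3]=5 → slow++,fast++
(s=3,f=5) a[fast]=7≠a[slow]=5 write a[4]=7 → slow++,fast++
(s=4,f=6) a[fast]=7=a[slow] dup → fast++
(s=4,f=7) a[fast]=8≠a[slow]=7 write a[5]=8 → slow++,fast++
(s=5,f=8) a[fast]=12≠a[slow]=8 write a[6]=12 → slow++,fast++
(s=6,f=9) a[fast]=13≠a[slow]=12 write a[7]=13 → slow++,fast++
(s=7,f=10) a[fast]=13=a[slow] dup → fast++
(s=7,f=11) a[fast]=14≠a[slow]=13 write a[8]=14 → slow++,fast++
(s=8,f=12) a[fast]=14=a[slow] dup → fast++
(s=8,f=13) a[fast]=14=a[slow] dup → fast++

length 9; prefix = [2, 3, 4, 5, 7, 8, 12, 13, 14]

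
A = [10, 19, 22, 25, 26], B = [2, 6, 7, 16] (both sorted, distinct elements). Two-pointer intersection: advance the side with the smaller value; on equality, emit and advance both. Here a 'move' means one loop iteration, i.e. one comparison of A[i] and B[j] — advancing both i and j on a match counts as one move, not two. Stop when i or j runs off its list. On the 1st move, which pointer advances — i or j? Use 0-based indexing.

j

[i=0,j=0] 10>2 → j++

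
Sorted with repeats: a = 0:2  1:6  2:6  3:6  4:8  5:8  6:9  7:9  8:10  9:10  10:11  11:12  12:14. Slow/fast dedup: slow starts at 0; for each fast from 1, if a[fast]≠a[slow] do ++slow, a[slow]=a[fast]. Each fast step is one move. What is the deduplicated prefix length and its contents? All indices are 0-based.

length 8; prefix = [2, 6, 8, 9, 10, 11, 12, 14]

(s=0,f=1) a[fast]=6≠a[slow]=2 write a[1]=6 → slow++,fast++
(s=1,f=2) a[fast]=6=a[slow] dup → fast++
(s=1,f=3) a[fast]=6=a[slow] dup → fast++
(s=1,f=4) a[fast]=8≠a[slow]=6 write a[2]=8 → slow++,fast++
(s=2,f=5) a[fast]=8=a[slow] dup → fast++
(s=2,f=6) a[fast]=9≠a[slow]=8 write a[3]=9 → slow++,fast++
(s=3,f=7) a[fast]=9=a[slow] dup → fast++
(s=3,f=8) a[fast]=10≠a[slow]=9 write a[4]=10 → slow++,fast++
(s=4,f=9) a[fast]=10=a[slow] dup → fast++
(s=4,f=10) a[fast]=11≠a[slow]=10 write a[5]=11 → slow++,fast++
(s=5,f=11) a[fast]=12≠a[slow]=11 write a[6]=12 → slow++,fast++
(s=6,f=12) a[fast]=14≠a[slow]=12 write a[7]=14 → slow++,fast++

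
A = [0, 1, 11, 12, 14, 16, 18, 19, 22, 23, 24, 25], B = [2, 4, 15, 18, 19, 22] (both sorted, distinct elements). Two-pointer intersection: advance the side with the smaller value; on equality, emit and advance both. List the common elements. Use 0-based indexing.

intersection = [18, 19, 22]

[i=0,j=0] 0<2 → i++
[i=1,j=0] 1<2 → i++
[i=2,j=0] 11>2 → j++
[i=2,j=1] 11>4 → j++
[i=2,j=2] 11<15 → i++
[i=3,j=2] 12<15 → i++
[i=4,j=2] 14<15 → i++
[i=5,j=2] 16>15 → j++
[i=5,j=3] 16<18 → i++
[i=6,j=3] 18==18 emit → i++,j++
[i=7,j=4] 19==19 emit → i++,j++
[i=8,j=5] 22==22 emit → i++,j++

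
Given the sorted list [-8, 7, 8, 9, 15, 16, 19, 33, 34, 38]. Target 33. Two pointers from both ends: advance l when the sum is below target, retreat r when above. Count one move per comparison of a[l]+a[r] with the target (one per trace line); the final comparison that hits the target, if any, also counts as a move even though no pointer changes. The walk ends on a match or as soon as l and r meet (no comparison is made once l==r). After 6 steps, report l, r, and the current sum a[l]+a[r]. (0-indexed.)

l=3, r=6, sum=28

[0,9] -8+38=30 <33 → l++
[1,9] 7+38=45 >33 → r--
[1,8] 7+34=41 >33 → r--
[1,7] 7+33=40 >33 → r--
[1,6] 7+19=26 <33 → l++
[2,6] 8+19=27 <33 → l++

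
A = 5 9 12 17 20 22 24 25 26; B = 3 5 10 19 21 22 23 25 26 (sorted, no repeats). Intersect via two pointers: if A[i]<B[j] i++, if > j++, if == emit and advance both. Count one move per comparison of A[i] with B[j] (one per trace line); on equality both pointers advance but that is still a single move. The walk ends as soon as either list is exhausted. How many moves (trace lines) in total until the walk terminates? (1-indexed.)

14 moves

i=1 j=1: 5>3, j++
i=1 j=2: 5==5 emit, i++,j++
i=2 j=3: 9<10, i++
i=3 j=3: 12>10, j++
i=3 j=4: 12<19, i++
i=4 j=4: 17<19, i++
i=5 j=4: 20>19, j++
i=5 j=5: 20<21, i++
i=6 j=5: 22>21, j++
i=6 j=6: 22==22 emit, i++,j++
i=7 j=7: 24>23, j++
i=7 j=8: 24<25, i++
i=8 j=8: 25==25 emit, i++,j++
i=9 j=9: 26==26 emit, i++,j++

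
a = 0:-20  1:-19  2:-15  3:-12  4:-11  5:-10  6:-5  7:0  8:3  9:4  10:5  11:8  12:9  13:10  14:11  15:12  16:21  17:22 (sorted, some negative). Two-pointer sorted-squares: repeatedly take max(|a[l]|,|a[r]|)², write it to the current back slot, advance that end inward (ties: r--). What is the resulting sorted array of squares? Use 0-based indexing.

[0,17] |-20|<=|22| out[17]=484 → r--
[0,16] |-20|<=|21| out[16]=441 → r--
[0,15] |-20|>|12| out[15]=400 → l++
[1,15] |-19|>|12| out[14]=361 → l++
[2,15] |-15|>|12| out[13]=225 → l++
[3,15] |-12|<=|12| out[12]=144 → r--
[3,14] |-12|>|11| out[11]=144 → l++
[4,14] |-11|<=|11| out[10]=121 → r--
[4,13] |-11|>|10| out[9]=121 → l++
[5,13] |-10|<=|10| out[8]=100 → r--
[5,12] |-10|>|9| out[7]=100 → l++
[6,12] |-5|<=|9| out[6]=81 → r--
[6,11] |-5|<=|8| out[5]=64 → r--
[6,10] |-5|<=|5| out[4]=25 → r--
[6,9] |-5|>|4| out[3]=25 → l++
[7,9] |0|<=|4| out[2]=16 → r--
[7,8] |0|<=|3| out[1]=9 → r--
[7,7] |0|<=|0| out[0]=0 → r--

[0, 9, 16, 25, 25, 64, 81, 100, 100, 121, 121, 144, 144, 225, 361, 400, 441, 484]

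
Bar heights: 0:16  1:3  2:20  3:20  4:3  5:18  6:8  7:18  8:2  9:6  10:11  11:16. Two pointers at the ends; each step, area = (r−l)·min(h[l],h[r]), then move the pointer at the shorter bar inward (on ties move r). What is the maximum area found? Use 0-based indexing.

[0,11] min(16,16)*11=176 best=176 * → r--
[0,10] min(16,11)*10=110 best=176 → r--
[0,9] min(16,6)*9=54 best=176 → r--
[0,8] min(16,2)*8=16 best=176 → r--
[0,7] min(16,18)*7=112 best=176 → l++
[1,7] min(3,18)*6=18 best=176 → l++
[2,7] min(20,18)*5=90 best=176 → r--
[2,6] min(20,8)*4=32 best=176 → r--
[2,5] min(20,18)*3=54 best=176 → r--
[2,4] min(20,3)*2=6 best=176 → r--
[2,3] min(20,20)*1=20 best=176 → r--

max area = 176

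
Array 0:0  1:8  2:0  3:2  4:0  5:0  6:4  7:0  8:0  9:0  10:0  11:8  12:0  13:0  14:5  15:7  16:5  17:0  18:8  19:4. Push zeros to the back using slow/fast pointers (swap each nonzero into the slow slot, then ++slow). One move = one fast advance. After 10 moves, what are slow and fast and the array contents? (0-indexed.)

slow=0 fast=0: a[fast]=0, fast++
slow=0 fast=1: a[fast]=8≠0 swap→a[0]=8, slow++,fast++
slow=1 fast=2: a[fast]=0, fast++
slow=1 fast=3: a[fast]=2≠0 swap→a[1]=2, slow++,fast++
slow=2 fast=4: a[fast]=0, fast++
slow=2 fast=5: a[fast]=0, fast++
slow=2 fast=6: a[fast]=4≠0 swap→a[2]=4, slow++,fast++
slow=3 fast=7: a[fast]=0, fast++
slow=3 fast=8: a[fast]=0, fast++
slow=3 fast=9: a[fast]=0, fast++

slow=3, fast=10, a=[8, 2, 4, 0, 0, 0, 0, 0, 0, 0, 0, 8, 0, 0, 5, 7, 5, 0, 8, 4]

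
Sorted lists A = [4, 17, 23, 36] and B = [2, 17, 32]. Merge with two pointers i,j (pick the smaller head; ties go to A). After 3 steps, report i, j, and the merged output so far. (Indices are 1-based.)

i=1 j=1: A[i]=4>B[j]=2 take 2, j++
i=1 j=2: A[i]=4<=B[j]=17 take 4, i++
i=2 j=2: A[i]=17<=B[j]=17 take 17, i++

i=3, j=2, merged so far=[2, 4, 17]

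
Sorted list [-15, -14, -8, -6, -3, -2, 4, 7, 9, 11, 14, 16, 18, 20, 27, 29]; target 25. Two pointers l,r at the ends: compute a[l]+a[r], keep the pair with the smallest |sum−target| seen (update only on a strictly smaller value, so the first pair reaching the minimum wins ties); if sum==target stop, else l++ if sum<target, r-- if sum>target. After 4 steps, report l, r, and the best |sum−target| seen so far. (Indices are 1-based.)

l=1 r=16: -15+29=14 d=11 *, l++
l=2 r=16: -14+29=15 d=10 *, l++
l=3 r=16: -8+29=21 d=4 *, l++
l=4 r=16: -6+29=23 d=2 *, l++

l=5, r=16, best |Δ|=2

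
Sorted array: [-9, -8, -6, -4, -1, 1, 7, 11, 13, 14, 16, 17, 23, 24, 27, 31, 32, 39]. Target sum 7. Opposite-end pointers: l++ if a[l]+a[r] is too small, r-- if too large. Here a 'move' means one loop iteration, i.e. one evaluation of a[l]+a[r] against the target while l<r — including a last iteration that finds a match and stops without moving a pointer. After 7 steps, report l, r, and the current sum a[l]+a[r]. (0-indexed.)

l=0 r=17: -9+39=30 >7, r--
l=0 r=16: -9+32=23 >7, r--
l=0 r=15: -9+31=22 >7, r--
l=0 r=14: -9+27=18 >7, r--
l=0 r=13: -9+24=15 >7, r--
l=0 r=12: -9+23=14 >7, r--
l=0 r=11: -9+17=8 >7, r--

l=0, r=10, sum=7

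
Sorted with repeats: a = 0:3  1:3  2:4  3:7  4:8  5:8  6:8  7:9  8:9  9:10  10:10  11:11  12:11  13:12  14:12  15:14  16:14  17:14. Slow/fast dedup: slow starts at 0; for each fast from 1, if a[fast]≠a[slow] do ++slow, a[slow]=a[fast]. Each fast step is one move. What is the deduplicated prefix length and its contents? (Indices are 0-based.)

length 9; prefix = [3, 4, 7, 8, 9, 10, 11, 12, 14]

(s=0,f=1) a[fast]=3=a[slow] dup → fast++
(s=0,f=2) a[fast]=4≠a[slow]=3 write a[1]=4 → slow++,fast++
(s=1,f=3) a[fast]=7≠a[slow]=4 write a[2]=7 → slow++,fast++
(s=2,f=4) a[fast]=8≠a[slow]=7 write a[3]=8 → slow++,fast++
(s=3,f=5) a[fast]=8=a[slow] dup → fast++
(s=3,f=6) a[fast]=8=a[slow] dup → fast++
(s=3,f=7) a[fast]=9≠a[slow]=8 write a[4]=9 → slow++,fast++
(s=4,f=8) a[fast]=9=a[slow] dup → fast++
(s=4,f=9) a[fast]=10≠a[slow]=9 write a[5]=10 → slow++,fast++
(s=5,f=10) a[fast]=10=a[slow] dup → fast++
(s=5,f=11) a[fast]=11≠a[slow]=10 write a[6]=11 → slow++,fast++
(s=6,f=12) a[fast]=11=a[slow] dup → fast++
(s=6,f=13) a[fast]=12≠a[slow]=11 write a[7]=12 → slow++,fast++
(s=7,f=14) a[fast]=12=a[slow] dup → fast++
(s=7,f=15) a[fast]=14≠a[slow]=12 write a[8]=14 → slow++,fast++
(s=8,f=16) a[fast]=14=a[slow] dup → fast++
(s=8,f=17) a[fast]=14=a[slow] dup → fast++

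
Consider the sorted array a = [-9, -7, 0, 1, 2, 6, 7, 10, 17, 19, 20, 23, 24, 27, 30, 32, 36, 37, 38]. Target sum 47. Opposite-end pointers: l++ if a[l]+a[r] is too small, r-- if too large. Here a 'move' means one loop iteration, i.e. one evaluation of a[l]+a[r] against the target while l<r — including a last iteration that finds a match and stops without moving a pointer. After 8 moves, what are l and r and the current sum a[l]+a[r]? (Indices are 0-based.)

l=0 r=18: -9+38=29 <47, l++
l=1 r=18: -7+38=31 <47, l++
l=2 r=18: 0+38=38 <47, l++
l=3 r=18: 1+38=39 <47, l++
l=4 r=18: 2+38=40 <47, l++
l=5 r=18: 6+38=44 <47, l++
l=6 r=18: 7+38=45 <47, l++
l=7 r=18: 10+38=48 >47, r--

l=7, r=17, sum=47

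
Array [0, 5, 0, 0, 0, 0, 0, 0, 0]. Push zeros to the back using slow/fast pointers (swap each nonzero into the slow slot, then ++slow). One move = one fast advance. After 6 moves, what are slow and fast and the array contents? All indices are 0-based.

(s=0,f=0) a[fast]=0 → fast++
(s=0,f=1) a[fast]=5≠0 swap→a[0]=5 → slow++,fast++
(s=1,f=2) a[fast]=0 → fast++
(s=1,f=3) a[fast]=0 → fast++
(s=1,f=4) a[fast]=0 → fast++
(s=1,f=5) a[fast]=0 → fast++

slow=1, fast=6, a=[5, 0, 0, 0, 0, 0, 0, 0, 0]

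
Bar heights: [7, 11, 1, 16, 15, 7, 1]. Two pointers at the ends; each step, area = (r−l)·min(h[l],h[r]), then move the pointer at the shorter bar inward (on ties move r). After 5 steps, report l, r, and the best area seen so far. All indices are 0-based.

l=3, r=4, best area=35

[0,6] min(7,1)*6=6 best=6 * → r--
[0,5] min(7,7)*5=35 best=35 * → r--
[0,4] min(7,15)*4=28 best=35 → l++
[1,4] min(11,15)*3=33 best=35 → l++
[2,4] min(1,15)*2=2 best=35 → l++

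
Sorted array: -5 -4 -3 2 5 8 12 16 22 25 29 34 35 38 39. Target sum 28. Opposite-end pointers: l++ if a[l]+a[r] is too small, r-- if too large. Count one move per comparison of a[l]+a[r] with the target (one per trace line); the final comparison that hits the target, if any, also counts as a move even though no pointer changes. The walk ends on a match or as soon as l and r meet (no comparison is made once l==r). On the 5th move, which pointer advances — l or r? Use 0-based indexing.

l=0 r=14: -5+39=34 >28, r--
l=0 r=13: -5+38=33 >28, r--
l=0 r=12: -5+35=30 >28, r--
l=0 r=11: -5+34=29 >28, r--
l=0 r=10: -5+29=24 <28, l++

l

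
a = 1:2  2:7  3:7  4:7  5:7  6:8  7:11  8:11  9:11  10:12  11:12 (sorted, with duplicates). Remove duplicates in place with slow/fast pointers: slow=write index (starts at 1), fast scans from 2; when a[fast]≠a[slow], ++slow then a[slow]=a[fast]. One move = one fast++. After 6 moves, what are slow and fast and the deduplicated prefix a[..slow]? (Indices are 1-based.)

(s=1,f=2) a[fast]=7≠a[slow]=2 write a[2]=7 → slow++,fast++
(s=2,f=3) a[fast]=7=a[slow] dup → fast++
(s=2,f=4) a[fast]=7=a[slow] dup → fast++
(s=2,f=5) a[fast]=7=a[slow] dup → fast++
(s=2,f=6) a[fast]=8≠a[slow]=7 write a[3]=8 → slow++,fast++
(s=3,f=7) a[fast]=11≠a[slow]=8 write a[4]=11 → slow++,fast++

slow=4, fast=8, prefix=[2, 7, 8, 11]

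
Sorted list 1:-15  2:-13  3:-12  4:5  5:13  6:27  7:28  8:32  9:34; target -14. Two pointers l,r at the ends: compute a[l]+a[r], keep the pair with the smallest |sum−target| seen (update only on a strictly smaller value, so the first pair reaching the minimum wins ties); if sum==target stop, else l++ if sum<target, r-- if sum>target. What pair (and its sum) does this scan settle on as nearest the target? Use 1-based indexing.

pair (-15, 5) with sum -10 (|Δ|=4)

[1,9] -15+34=19 d=33 * → r--
[1,8] -15+32=17 d=31 * → r--
[1,7] -15+28=13 d=27 * → r--
[1,6] -15+27=12 d=26 * → r--
[1,5] -15+13=-2 d=12 * → r--
[1,4] -15+5=-10 d=4 * → r--
[1,3] -15+-12=-27 d=13 → l++
[2,3] -13+-12=-25 d=11 → l++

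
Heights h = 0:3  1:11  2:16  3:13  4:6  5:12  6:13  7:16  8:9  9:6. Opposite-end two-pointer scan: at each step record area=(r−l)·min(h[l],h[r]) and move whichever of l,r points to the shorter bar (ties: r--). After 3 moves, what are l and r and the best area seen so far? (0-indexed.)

l=1, r=7, best area=63

[0,9] min(3,6)*9=27 best=27 * → l++
[1,9] min(11,6)*8=48 best=48 * → r--
[1,8] min(11,9)*7=63 best=63 * → r--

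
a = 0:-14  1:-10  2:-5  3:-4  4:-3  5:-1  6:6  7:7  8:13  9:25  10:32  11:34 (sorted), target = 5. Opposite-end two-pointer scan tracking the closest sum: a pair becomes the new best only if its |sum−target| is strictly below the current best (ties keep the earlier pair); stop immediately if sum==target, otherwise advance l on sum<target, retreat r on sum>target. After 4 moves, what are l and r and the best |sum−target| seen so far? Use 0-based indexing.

[0,11] -14+34=20 d=15 * → r--
[0,10] -14+32=18 d=13 * → r--
[0,9] -14+25=11 d=6 * → r--
[0,8] -14+13=-1 d=6 → l++

l=1, r=8, best |Δ|=6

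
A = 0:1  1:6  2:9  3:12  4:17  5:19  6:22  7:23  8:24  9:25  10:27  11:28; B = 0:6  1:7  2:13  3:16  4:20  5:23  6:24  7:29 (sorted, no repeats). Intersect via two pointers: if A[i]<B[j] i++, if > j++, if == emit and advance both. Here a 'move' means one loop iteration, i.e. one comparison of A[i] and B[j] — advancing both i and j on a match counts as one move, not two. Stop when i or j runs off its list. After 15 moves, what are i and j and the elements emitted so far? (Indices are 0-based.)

i=11, j=7, emitted=[6, 23, 24]

i=0 j=0: 1<6, i++
i=1 j=0: 6==6 emit, i++,j++
i=2 j=1: 9>7, j++
i=2 j=2: 9<13, i++
i=3 j=2: 12<13, i++
i=4 j=2: 17>13, j++
i=4 j=3: 17>16, j++
i=4 j=4: 17<20, i++
i=5 j=4: 19<20, i++
i=6 j=4: 22>20, j++
i=6 j=5: 22<23, i++
i=7 j=5: 23==23 emit, i++,j++
i=8 j=6: 24==24 emit, i++,j++
i=9 j=7: 25<29, i++
i=10 j=7: 27<29, i++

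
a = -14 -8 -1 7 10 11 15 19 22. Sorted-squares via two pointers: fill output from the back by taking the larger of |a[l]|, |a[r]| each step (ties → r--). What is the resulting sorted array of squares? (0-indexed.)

[0,8] |-14|<=|22| out[8]=484 → r--
[0,7] |-14|<=|19| out[7]=361 → r--
[0,6] |-14|<=|15| out[6]=225 → r--
[0,5] |-14|>|11| out[5]=196 → l++
[1,5] |-8|<=|11| out[4]=121 → r--
[1,4] |-8|<=|10| out[3]=100 → r--
[1,3] |-8|>|7| out[2]=64 → l++
[2,3] |-1|<=|7| out[1]=49 → r--
[2,2] |-1|<=|-1| out[0]=1 → r--

[1, 49, 64, 100, 121, 196, 225, 361, 484]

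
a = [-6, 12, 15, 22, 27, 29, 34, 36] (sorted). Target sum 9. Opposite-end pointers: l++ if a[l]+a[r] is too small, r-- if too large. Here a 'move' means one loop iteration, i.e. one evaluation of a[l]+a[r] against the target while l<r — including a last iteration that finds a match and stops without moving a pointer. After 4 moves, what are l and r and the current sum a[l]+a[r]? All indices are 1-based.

l=1, r=4, sum=16

[1,8] -6+36=30 >9 → r--
[1,7] -6+34=28 >9 → r--
[1,6] -6+29=23 >9 → r--
[1,5] -6+27=21 >9 → r--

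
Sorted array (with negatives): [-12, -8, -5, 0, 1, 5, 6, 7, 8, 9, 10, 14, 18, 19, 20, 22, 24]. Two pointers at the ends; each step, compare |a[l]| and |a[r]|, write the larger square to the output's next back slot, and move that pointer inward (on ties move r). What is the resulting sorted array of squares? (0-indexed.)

[0, 1, 25, 25, 36, 49, 64, 64, 81, 100, 144, 196, 324, 361, 400, 484, 576]

l=0 r=16: |-12|<=|24| out[16]=576, r--
l=0 r=15: |-12|<=|22| out[15]=484, r--
l=0 r=14: |-12|<=|20| out[14]=400, r--
l=0 r=13: |-12|<=|19| out[13]=361, r--
l=0 r=12: |-12|<=|18| out[12]=324, r--
l=0 r=11: |-12|<=|14| out[11]=196, r--
l=0 r=10: |-12|>|10| out[10]=144, l++
l=1 r=10: |-8|<=|10| out[9]=100, r--
l=1 r=9: |-8|<=|9| out[8]=81, r--
l=1 r=8: |-8|<=|8| out[7]=64, r--
l=1 r=7: |-8|>|7| out[6]=64, l++
l=2 r=7: |-5|<=|7| out[5]=49, r--
l=2 r=6: |-5|<=|6| out[4]=36, r--
l=2 r=5: |-5|<=|5| out[3]=25, r--
l=2 r=4: |-5|>|1| out[2]=25, l++
l=3 r=4: |0|<=|1| out[1]=1, r--
l=3 r=3: |0|<=|0| out[0]=0, r--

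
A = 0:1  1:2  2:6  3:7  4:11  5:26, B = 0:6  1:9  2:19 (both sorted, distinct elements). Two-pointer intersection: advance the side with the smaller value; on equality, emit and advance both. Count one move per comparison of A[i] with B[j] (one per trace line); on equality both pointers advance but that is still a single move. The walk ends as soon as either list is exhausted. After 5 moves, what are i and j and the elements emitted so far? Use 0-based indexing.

i=0 j=0: 1<6, i++
i=1 j=0: 2<6, i++
i=2 j=0: 6==6 emit, i++,j++
i=3 j=1: 7<9, i++
i=4 j=1: 11>9, j++

i=4, j=2, emitted=[6]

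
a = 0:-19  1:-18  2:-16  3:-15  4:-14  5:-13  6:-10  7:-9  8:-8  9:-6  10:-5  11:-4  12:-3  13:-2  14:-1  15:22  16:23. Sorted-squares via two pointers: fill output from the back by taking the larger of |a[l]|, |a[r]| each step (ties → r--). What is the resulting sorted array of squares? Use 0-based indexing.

l=0 r=16: |-19|<=|23| out[16]=529, r--
l=0 r=15: |-19|<=|22| out[15]=484, r--
l=0 r=14: |-19|>|-1| out[14]=361, l++
l=1 r=14: |-18|>|-1| out[13]=324, l++
l=2 r=14: |-16|>|-1| out[12]=256, l++
l=3 r=14: |-15|>|-1| out[11]=225, l++
l=4 r=14: |-14|>|-1| out[10]=196, l++
l=5 r=14: |-13|>|-1| out[9]=169, l++
l=6 r=14: |-10|>|-1| out[8]=100, l++
l=7 r=14: |-9|>|-1| out[7]=81, l++
l=8 r=14: |-8|>|-1| out[6]=64, l++
l=9 r=14: |-6|>|-1| out[5]=36, l++
l=10 r=14: |-5|>|-1| out[4]=25, l++
l=11 r=14: |-4|>|-1| out[3]=16, l++
l=12 r=14: |-3|>|-1| out[2]=9, l++
l=13 r=14: |-2|>|-1| out[1]=4, l++
l=14 r=14: |-1|<=|-1| out[0]=1, r--

[1, 4, 9, 16, 25, 36, 64, 81, 100, 169, 196, 225, 256, 324, 361, 484, 529]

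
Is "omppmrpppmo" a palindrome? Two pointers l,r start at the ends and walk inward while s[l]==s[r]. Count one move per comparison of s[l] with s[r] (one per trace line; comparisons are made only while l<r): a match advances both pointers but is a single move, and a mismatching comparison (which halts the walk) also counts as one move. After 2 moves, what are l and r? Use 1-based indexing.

[1,11] 'o'=='o' → l++,r--
[2,10] 'm'=='m' → l++,r--

l=3, r=9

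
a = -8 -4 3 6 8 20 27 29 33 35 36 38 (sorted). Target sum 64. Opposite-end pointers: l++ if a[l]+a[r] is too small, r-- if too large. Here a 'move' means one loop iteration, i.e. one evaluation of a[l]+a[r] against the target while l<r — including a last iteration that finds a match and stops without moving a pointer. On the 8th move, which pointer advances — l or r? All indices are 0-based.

l

l=0 r=11: -8+38=30 <64, l++
l=1 r=11: -4+38=34 <64, l++
l=2 r=11: 3+38=41 <64, l++
l=3 r=11: 6+38=44 <64, l++
l=4 r=11: 8+38=46 <64, l++
l=5 r=11: 20+38=58 <64, l++
l=6 r=11: 27+38=65 >64, r--
l=6 r=10: 27+36=63 <64, l++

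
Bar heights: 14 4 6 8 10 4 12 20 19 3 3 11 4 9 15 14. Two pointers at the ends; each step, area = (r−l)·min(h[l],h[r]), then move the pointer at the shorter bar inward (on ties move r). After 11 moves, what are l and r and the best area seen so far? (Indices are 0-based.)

l=7, r=11, best area=210

l=0 r=15: min(14,14)*15=210 best=210 *, r--
l=0 r=14: min(14,15)*14=196 best=210, l++
l=1 r=14: min(4,15)*13=52 best=210, l++
l=2 r=14: min(6,15)*12=72 best=210, l++
l=3 r=14: min(8,15)*11=88 best=210, l++
l=4 r=14: min(10,15)*10=100 best=210, l++
l=5 r=14: min(4,15)*9=36 best=210, l++
l=6 r=14: min(12,15)*8=96 best=210, l++
l=7 r=14: min(20,15)*7=105 best=210, r--
l=7 r=13: min(20,9)*6=54 best=210, r--
l=7 r=12: min(20,4)*5=20 best=210, r--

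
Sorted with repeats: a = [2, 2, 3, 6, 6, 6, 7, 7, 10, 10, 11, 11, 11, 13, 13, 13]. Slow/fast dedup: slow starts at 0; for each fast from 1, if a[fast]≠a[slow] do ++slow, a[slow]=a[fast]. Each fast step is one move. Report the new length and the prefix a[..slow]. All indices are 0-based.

length 7; prefix = [2, 3, 6, 7, 10, 11, 13]

(s=0,f=1) a[fast]=2=a[slow] dup → fast++
(s=0,f=2) a[fast]=3≠a[slow]=2 write a[1]=3 → slow++,fast++
(s=1,f=3) a[fast]=6≠a[slow]=3 write a[2]=6 → slow++,fast++
(s=2,f=4) a[fast]=6=a[slow] dup → fast++
(s=2,f=5) a[fast]=6=a[slow] dup → fast++
(s=2,f=6) a[fast]=7≠a[slow]=6 write a[3]=7 → slow++,fast++
(s=3,f=7) a[fast]=7=a[slow] dup → fast++
(s=3,f=8) a[fast]=10≠a[slow]=7 write a[4]=10 → slow++,fast++
(s=4,f=9) a[fast]=10=a[slow] dup → fast++
(s=4,f=10) a[fast]=11≠a[slow]=10 write a[5]=11 → slow++,fast++
(s=5,f=11) a[fast]=11=a[slow] dup → fast++
(s=5,f=12) a[fast]=11=a[slow] dup → fast++
(s=5,f=13) a[fast]=13≠a[slow]=11 write a[6]=13 → slow++,fast++
(s=6,f=14) a[fast]=13=a[slow] dup → fast++
(s=6,f=15) a[fast]=13=a[slow] dup → fast++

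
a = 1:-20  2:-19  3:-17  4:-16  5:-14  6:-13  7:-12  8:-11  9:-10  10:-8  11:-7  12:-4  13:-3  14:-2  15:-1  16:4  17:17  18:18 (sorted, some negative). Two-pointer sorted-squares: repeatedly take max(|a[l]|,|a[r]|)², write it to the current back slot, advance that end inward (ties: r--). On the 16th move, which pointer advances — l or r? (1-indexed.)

l=1 r=18: |-20|>|18| out[18]=400, l++
l=2 r=18: |-19|>|18| out[17]=361, l++
l=3 r=18: |-17|<=|18| out[16]=324, r--
l=3 r=17: |-17|<=|17| out[15]=289, r--
l=3 r=16: |-17|>|4| out[14]=289, l++
l=4 r=16: |-16|>|4| out[13]=256, l++
l=5 r=16: |-14|>|4| out[12]=196, l++
l=6 r=16: |-13|>|4| out[11]=169, l++
l=7 r=16: |-12|>|4| out[10]=144, l++
l=8 r=16: |-11|>|4| out[9]=121, l++
l=9 r=16: |-10|>|4| out[8]=100, l++
l=10 r=16: |-8|>|4| out[7]=64, l++
l=11 r=16: |-7|>|4| out[6]=49, l++
l=12 r=16: |-4|<=|4| out[5]=16, r--
l=12 r=15: |-4|>|-1| out[4]=16, l++
l=13 r=15: |-3|>|-1| out[3]=9, l++

l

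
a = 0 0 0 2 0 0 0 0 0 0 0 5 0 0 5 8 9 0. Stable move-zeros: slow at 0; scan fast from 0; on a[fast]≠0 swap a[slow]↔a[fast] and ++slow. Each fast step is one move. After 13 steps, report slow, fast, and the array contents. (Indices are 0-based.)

slow=0 fast=0: a[fast]=0, fast++
slow=0 fast=1: a[fast]=0, fast++
slow=0 fast=2: a[fast]=0, fast++
slow=0 fast=3: a[fast]=2≠0 swap→a[0]=2, slow++,fast++
slow=1 fast=4: a[fast]=0, fast++
slow=1 fast=5: a[fast]=0, fast++
slow=1 fast=6: a[fast]=0, fast++
slow=1 fast=7: a[fast]=0, fast++
slow=1 fast=8: a[fast]=0, fast++
slow=1 fast=9: a[fast]=0, fast++
slow=1 fast=10: a[fast]=0, fast++
slow=1 fast=11: a[fast]=5≠0 swap→a[1]=5, slow++,fast++
slow=2 fast=12: a[fast]=0, fast++

slow=2, fast=13, a=[2, 5, 0, 0, 0, 0, 0, 0, 0, 0, 0, 0, 0, 0, 5, 8, 9, 0]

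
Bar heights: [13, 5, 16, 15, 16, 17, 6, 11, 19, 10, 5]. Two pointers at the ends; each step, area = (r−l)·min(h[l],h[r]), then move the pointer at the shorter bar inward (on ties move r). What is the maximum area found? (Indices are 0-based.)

max area = 104

[0,10] min(13,5)*10=50 best=50 * → r--
[0,9] min(13,10)*9=90 best=90 * → r--
[0,8] min(13,19)*8=104 best=104 * → l++
[1,8] min(5,19)*7=35 best=104 → l++
[2,8] min(16,19)*6=96 best=104 → l++
[3,8] min(15,19)*5=75 best=104 → l++
[4,8] min(16,19)*4=64 best=104 → l++
[5,8] min(17,19)*3=51 best=104 → l++
[6,8] min(6,19)*2=12 best=104 → l++
[7,8] min(11,19)*1=11 best=104 → l++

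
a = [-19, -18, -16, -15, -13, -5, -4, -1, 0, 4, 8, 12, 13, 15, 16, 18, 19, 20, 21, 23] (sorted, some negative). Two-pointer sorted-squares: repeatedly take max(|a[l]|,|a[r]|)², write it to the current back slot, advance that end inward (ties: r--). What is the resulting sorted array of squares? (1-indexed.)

l=1 r=20: |-19|<=|23| out[20]=529, r--
l=1 r=19: |-19|<=|21| out[19]=441, r--
l=1 r=18: |-19|<=|20| out[18]=400, r--
l=1 r=17: |-19|<=|19| out[17]=361, r--
l=1 r=16: |-19|>|18| out[16]=361, l++
l=2 r=16: |-18|<=|18| out[15]=324, r--
l=2 r=15: |-18|>|16| out[14]=324, l++
l=3 r=15: |-16|<=|16| out[13]=256, r--
l=3 r=14: |-16|>|15| out[12]=256, l++
l=4 r=14: |-15|<=|15| out[11]=225, r--
l=4 r=13: |-15|>|13| out[10]=225, l++
l=5 r=13: |-13|<=|13| out[9]=169, r--
l=5 r=12: |-13|>|12| out[8]=169, l++
l=6 r=12: |-5|<=|12| out[7]=144, r--
l=6 r=11: |-5|<=|8| out[6]=64, r--
l=6 r=10: |-5|>|4| out[5]=25, l++
l=7 r=10: |-4|<=|4| out[4]=16, r--
l=7 r=9: |-4|>|0| out[3]=16, l++
l=8 r=9: |-1|>|0| out[2]=1, l++
l=9 r=9: |0|<=|0| out[1]=0, r--

[0, 1, 16, 16, 25, 64, 144, 169, 169, 225, 225, 256, 256, 324, 324, 361, 361, 400, 441, 529]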